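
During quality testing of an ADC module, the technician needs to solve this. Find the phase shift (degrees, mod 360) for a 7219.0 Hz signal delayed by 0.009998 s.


Phase shift from frequency and time delay:
phi = 360 * f * t_delay
    = 360 * 7219.0 * 0.009998
    = 25983.2 degrees
    mod 360 = 63.2 degrees

63.2 degrees


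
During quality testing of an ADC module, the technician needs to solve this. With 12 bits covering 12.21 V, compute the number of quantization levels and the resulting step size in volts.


Step 1 — number of quantization levels:
L = 2^N = 2^12 = 4096

Step 2 — LSB step size:
delta = Vfs / L
      = 12.21 / 4096
      = 0.00298096 V

Levels = 4096; step size = 0.00298096 V


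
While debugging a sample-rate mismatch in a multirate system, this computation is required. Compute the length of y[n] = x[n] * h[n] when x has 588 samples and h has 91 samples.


Linear convolution output length:
L = N + M - 1
  = 588 + 91 - 1
  = 678 samples

678


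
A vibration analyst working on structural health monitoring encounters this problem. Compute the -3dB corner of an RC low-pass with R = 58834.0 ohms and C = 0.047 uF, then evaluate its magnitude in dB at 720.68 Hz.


Step 1 — cutoff frequency:
fc = 1 / (2*pi*R*C)
C = 0.047 uF = 4.7e-08 F
fc = 1 / (2*pi*58834.0*4.7e-08)
   = 57.5564 Hz

Step 2 — magnitude at f = 720.68 Hz:
|H(f)| = 1 / sqrt(1 + (f/fc)^2)
f/fc = 720.68 / 57.5564 = 12.521283
|H| = 1 / sqrt(1 + 156.782528) = 0.0796105
|H|_dB = 20*log10(0.0796105) = -21.98 dB

fc = 57.5564 Hz; |H(720.68 Hz)| = -21.98 dB


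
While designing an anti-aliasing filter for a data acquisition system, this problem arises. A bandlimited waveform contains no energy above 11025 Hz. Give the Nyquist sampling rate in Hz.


The Nyquist rate is twice the maximum frequency component.
fs_min = 2 * fmax
      = 2 * 11025
      = 22050 Hz

22050


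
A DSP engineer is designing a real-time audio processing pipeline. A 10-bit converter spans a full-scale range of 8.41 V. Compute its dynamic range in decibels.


Dynamic range from full-scale to LSB:
V_min = V_max / 2^bits = 8.41 / 2^10
DR = 20 * log10(V_max / V_min)
   = 20 * log10(2^10)
   = 20 * 10 * log10(2)
   = 60.21 dB

60.21 dB


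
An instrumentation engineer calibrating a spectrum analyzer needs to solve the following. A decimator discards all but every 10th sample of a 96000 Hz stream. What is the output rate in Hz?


Decimation reduces the sample rate:
fs_out = fs_in / M
       = 96000 / 10
       = 9600.0 Hz

9600.0 Hz


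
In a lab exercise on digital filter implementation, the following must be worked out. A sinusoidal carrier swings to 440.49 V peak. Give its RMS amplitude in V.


RMS voltage for a sinusoidal waveform:
V_rms = V_peak / sqrt(2)
      = 440.49 / 1.414214
      = 311.473 V

311.473 V


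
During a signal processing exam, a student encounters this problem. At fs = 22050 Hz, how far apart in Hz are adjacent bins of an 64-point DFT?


DFT frequency resolution:
df = fs / N
   = 22050 / 64
   = 344.5312 Hz

344.5312 Hz


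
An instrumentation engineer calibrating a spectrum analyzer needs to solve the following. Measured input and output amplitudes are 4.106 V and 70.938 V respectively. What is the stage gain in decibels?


Voltage gain in dB:
G = 20 * log10(Vout / Vin)
  = 20 * log10(70.938 / 4.106)
  = 20 * log10(17.276668)
  = 20 * 1.23746
  = 24.75 dB

24.75 dB


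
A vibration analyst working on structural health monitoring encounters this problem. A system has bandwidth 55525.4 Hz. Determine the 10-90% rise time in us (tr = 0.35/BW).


Rise time from bandwidth relationship:
tr = 0.35 / BW
   = 0.35 / 55525.4
   = 6.303421497e-06 s
   = 6.3034 us

6.3034 us


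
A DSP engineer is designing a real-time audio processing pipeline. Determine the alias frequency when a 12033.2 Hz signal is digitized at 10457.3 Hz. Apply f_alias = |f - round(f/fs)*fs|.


Compute the nearest integer multiple of fs to the signal:
n = round(12033.2 / 10457.3) = 1
f_alias = |12033.2 - 1 * 10457.3|
        = |12033.2 - 10457.3|
        = 1575.9 Hz

1575.9


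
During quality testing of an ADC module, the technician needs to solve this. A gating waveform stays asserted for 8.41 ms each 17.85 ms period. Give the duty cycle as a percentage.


Duty cycle as a percentage:
DC = (t_on / T) * 100
   = (8.41 / 17.85) * 100
   = 0.471148 * 100
   = 47.11 %

47.11 %


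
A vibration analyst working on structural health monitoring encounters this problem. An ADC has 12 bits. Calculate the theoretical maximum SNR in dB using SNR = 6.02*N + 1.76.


Theoretical SNR for a full-scale sinusoid:
SNR = 6.02 * N + 1.76
    = 6.02 * 12 + 1.76
    = 72.24 + 1.76
    = 74.0 dB

74.0 dB


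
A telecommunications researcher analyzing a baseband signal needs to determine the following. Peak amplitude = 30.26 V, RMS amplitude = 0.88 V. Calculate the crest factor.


Crest factor is the ratio of peak to RMS:
CF = V_peak / V_rms
   = 30.26 / 0.88
   = 34.3864

34.3864


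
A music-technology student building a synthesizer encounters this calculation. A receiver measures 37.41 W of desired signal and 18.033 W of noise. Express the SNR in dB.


SNR in decibels:
SNR = 10 * log10(Ps / Pn)
    = 10 * log10(37.41 / 18.033)
    = 10 * log10(2.0745)
    = 10 * 0.3169
    = 3.17 dB

3.17 dB


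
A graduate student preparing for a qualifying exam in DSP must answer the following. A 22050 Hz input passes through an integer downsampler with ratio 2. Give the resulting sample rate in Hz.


Decimation reduces the sample rate:
fs_out = fs_in / M
       = 22050 / 2
       = 11025.0 Hz

11025.0 Hz


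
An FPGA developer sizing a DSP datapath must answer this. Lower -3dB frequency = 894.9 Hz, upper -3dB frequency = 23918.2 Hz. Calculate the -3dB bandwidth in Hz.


Bandwidth is the difference of -3dB frequencies:
BW = f_high - f_low
   = 23918.2 - 894.9
   = 23023.3 Hz

23023.3 Hz


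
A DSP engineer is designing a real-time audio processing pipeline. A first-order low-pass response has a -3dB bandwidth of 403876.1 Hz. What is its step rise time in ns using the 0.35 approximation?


Rise time from bandwidth relationship:
tr = 0.35 / BW
   = 0.35 / 403876.1
   = 8.66602406e-07 s
   = 866.6024 ns

866.6024 ns


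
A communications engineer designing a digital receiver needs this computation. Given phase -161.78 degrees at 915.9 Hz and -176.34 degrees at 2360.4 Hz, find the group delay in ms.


Group delay from phase difference:
tau = -d(phi)/d(omega)
d(phi) = -14.56 deg = -0.25412 rad
d(omega) = 2*pi*(2360.4 - 915.9) = 9076.0612 rad/s
tau = -(-0.25412) / 9076.0612
    = 0.028 ms

0.028 ms


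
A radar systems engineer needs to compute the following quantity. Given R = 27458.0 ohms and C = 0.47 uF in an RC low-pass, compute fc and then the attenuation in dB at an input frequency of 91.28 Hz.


Step 1 — cutoff frequency:
fc = 1 / (2*pi*R*C)
C = 0.47 uF = 4.7e-07 F
fc = 1 / (2*pi*27458.0*4.7e-07)
   = 12.3326 Hz

Step 2 — magnitude at f = 91.28 Hz:
|H(f)| = 1 / sqrt(1 + (f/fc)^2)
f/fc = 91.28 / 12.3326 = 7.401521
|H| = 1 / sqrt(1 + 54.782513) = 0.1338909
|H|_dB = 20*log10(0.1338909) = -17.46 dB

fc = 12.3326 Hz; |H(91.28 Hz)| = -17.46 dB


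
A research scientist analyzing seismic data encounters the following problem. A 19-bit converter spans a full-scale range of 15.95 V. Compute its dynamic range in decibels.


Dynamic range from full-scale to LSB:
V_min = V_max / 2^bits = 15.95 / 2^19
DR = 20 * log10(V_max / V_min)
   = 20 * log10(2^19)
   = 20 * 19 * log10(2)
   = 114.39 dB

114.39 dB


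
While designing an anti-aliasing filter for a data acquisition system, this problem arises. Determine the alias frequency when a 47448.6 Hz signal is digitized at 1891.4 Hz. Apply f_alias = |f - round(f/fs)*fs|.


Compute the nearest integer multiple of fs to the signal:
n = round(47448.6 / 1891.4) = 25
f_alias = |47448.6 - 25 * 1891.4|
        = |47448.6 - 47285.0|
        = 163.6 Hz

163.6


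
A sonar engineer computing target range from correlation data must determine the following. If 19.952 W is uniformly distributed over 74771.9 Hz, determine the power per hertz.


Power spectral density:
PSD = P / BW
    = 19.952 / 74771.9
    = 0.00026684 W/Hz

0.00026684 W/Hz


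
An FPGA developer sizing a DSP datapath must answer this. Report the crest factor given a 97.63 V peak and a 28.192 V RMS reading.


Crest factor is the ratio of peak to RMS:
CF = V_peak / V_rms
   = 97.63 / 28.192
   = 3.463

3.463


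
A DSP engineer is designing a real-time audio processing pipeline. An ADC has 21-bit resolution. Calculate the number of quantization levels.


Number of quantization levels = 2^N
= 2^21
= 2097152

2097152


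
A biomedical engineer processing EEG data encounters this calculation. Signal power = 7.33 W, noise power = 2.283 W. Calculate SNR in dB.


SNR in decibels:
SNR = 10 * log10(Ps / Pn)
    = 10 * log10(7.33 / 2.283)
    = 10 * log10(3.2107)
    = 10 * 0.5066
    = 5.07 dB

5.07 dB


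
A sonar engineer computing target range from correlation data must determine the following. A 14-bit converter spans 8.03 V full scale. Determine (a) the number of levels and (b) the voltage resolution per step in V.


Step 1 — number of quantization levels:
L = 2^N = 2^14 = 16384

Step 2 — LSB step size:
delta = Vfs / L
      = 8.03 / 16384
      = 0.00049011 V

Levels = 16384; step size = 0.00049011 V


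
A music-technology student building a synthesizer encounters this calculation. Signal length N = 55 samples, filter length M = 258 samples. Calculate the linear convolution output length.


Linear convolution output length:
L = N + M - 1
  = 55 + 258 - 1
  = 312 samples

312


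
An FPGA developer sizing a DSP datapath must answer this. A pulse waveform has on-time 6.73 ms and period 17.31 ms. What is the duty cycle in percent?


Duty cycle as a percentage:
DC = (t_on / T) * 100
   = (6.73 / 17.31) * 100
   = 0.388793 * 100
   = 38.88 %

38.88 %


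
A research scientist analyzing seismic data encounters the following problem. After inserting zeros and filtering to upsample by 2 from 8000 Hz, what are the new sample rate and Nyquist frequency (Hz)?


Step 1 — output sample rate after interpolation by L:
fs_out = L * fs_in = 2 * 8000 = 16000 Hz

Step 2 — Nyquist frequency of the output stream:
f_Nyq = fs_out / 2 = 16000 / 2 = 8000.0 Hz

fs_out = 16000 Hz; f_Nyquist = 8000.0 Hz


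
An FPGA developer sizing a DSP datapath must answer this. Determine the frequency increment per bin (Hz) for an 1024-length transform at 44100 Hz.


DFT frequency resolution:
df = fs / N
   = 44100 / 1024
   = 43.0664 Hz

43.0664 Hz


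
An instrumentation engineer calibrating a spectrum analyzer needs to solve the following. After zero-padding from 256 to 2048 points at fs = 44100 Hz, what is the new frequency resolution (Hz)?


Frequency resolution after zero-padding:
N_padded = 256 * 8 = 2048
df = fs / N_padded
   = 44100 / 2048
   = 21.5332 Hz

21.5332 Hz


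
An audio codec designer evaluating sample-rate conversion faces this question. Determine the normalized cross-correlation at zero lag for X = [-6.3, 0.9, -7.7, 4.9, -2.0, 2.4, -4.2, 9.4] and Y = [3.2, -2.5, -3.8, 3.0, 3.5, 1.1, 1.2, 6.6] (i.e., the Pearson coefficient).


Pearson correlation coefficient (population):
r = cov(X,Y) / (std(X) * std(Y))
Mean X = -0.325, Mean Y = 1.5375
Cov(X,Y) = 9.773438
Std(X) = 5.462543, Std(Y) = 3.151959
r = 0.5676

0.5676


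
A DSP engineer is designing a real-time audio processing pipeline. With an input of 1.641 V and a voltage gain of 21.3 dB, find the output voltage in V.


Output voltage from dB gain:
V_out = V_in * 10^(gain_dB / 20)
      = 1.641 * 10^(21.3 / 20)
      = 1.641 * 11.614486
      = 19.0594 V

19.0594 V


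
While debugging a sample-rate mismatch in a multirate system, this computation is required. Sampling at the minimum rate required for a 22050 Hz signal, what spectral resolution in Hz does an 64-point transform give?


Step 1 — Nyquist sampling rate:
fs = 2 * fmax = 2 * 22050 = 44100 Hz

Step 2 — DFT bin spacing:
df = fs / N = 44100 / 64 = 689.0625 Hz

689.0625 Hz


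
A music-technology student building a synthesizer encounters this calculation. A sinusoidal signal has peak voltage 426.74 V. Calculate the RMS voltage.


RMS voltage for a sinusoidal waveform:
V_rms = V_peak / sqrt(2)
      = 426.74 / 1.414214
      = 301.751 V

301.751 V


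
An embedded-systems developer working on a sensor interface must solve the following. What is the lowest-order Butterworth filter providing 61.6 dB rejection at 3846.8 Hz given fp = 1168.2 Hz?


Butterworth filter order formula:
n = log10(10^(A/10) - 1) / (2 * log10(f_stop/f_pass))
10^(61.6/10) - 1 = 1445438.7707
f_stop/f_pass = 3846.8 / 1168.2 = 3.2929
n = 5.9507 -> ceil = 6

6


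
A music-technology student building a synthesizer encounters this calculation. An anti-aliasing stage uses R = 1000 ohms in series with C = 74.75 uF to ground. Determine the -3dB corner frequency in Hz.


Cutoff frequency of a first-order RC filter:
fc = 1 / (2 * pi * R * C)
C = 74.75 uF = 7.475e-05 F
fc = 1 / (2 * pi * 1000 * 7.475e-05)
   = 1 / 0.46966810171167
   = 2.129163 Hz

2.129163 Hz


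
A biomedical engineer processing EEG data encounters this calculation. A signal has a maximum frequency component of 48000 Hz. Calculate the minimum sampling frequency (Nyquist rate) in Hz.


The Nyquist rate is twice the maximum frequency component.
fs_min = 2 * fmax
      = 2 * 48000
      = 96000 Hz

96000


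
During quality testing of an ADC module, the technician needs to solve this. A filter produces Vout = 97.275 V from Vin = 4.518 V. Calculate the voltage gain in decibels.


Voltage gain in dB:
G = 20 * log10(Vout / Vin)
  = 20 * log10(97.275 / 4.518)
  = 20 * log10(21.530544)
  = 20 * 1.333055
  = 26.66 dB

26.66 dB


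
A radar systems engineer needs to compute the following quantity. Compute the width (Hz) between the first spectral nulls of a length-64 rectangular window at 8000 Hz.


Main lobe width for a rectangular window:
Width = 2 * fs / N
      = 2 * 8000 / 64
      = 16000 / 64
      = 250.0 Hz

250.0 Hz


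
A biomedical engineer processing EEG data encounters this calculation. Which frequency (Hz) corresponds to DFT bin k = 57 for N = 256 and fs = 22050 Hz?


Frequency of DFT bin k:
f_k = k * fs / N
    = 57 * 22050 / 256
    = 1256850 / 256
    = 4909.57 Hz

4909.57 Hz


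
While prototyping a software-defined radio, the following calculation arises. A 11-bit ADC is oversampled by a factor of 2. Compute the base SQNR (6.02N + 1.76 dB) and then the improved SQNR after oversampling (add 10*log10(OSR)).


Step 1 — baseline SQNR at Nyquist:
SQNR_base = 6.02*N + 1.76
          = 6.02*11 + 1.76
          = 67.98 dB

Step 2 — oversampling processing gain:
G = 10*log10(OSR) = 10*log10(2) = 3.01 dB

Step 3 — total:
SQNR_total = 67.98 + 3.01 = 70.99 dB

Base SQNR = 67.98 dB; oversampled SQNR = 70.99 dB


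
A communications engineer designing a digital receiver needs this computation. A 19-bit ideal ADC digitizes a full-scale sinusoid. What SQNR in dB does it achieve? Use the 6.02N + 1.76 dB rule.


Theoretical SNR for a full-scale sinusoid:
SNR = 6.02 * N + 1.76
    = 6.02 * 19 + 1.76
    = 114.38 + 1.76
    = 116.14 dB

116.14 dB


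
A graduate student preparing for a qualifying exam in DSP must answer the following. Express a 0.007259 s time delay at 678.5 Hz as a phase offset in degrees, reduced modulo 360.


Phase shift from frequency and time delay:
phi = 360 * f * t_delay
    = 360 * 678.5 * 0.007259
    = 1773.08 degrees
    mod 360 = 333.08 degrees

333.08 degrees


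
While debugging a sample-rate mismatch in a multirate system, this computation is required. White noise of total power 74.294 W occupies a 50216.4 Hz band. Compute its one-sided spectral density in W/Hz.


Power spectral density:
PSD = P / BW
    = 74.294 / 50216.4
    = 0.00147948 W/Hz

0.00147948 W/Hz


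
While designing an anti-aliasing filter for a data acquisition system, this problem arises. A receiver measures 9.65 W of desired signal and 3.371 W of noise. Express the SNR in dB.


SNR in decibels:
SNR = 10 * log10(Ps / Pn)
    = 10 * log10(9.65 / 3.371)
    = 10 * log10(2.8627)
    = 10 * 0.4568
    = 4.57 dB

4.57 dB


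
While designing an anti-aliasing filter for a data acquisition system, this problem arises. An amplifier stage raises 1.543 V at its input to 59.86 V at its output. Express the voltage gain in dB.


Voltage gain in dB:
G = 20 * log10(Vout / Vin)
  = 20 * log10(59.86 / 1.543)
  = 20 * log10(38.794556)
  = 20 * 1.588771
  = 31.78 dB

31.78 dB


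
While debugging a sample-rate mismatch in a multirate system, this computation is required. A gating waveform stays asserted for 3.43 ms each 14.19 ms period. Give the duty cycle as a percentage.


Duty cycle as a percentage:
DC = (t_on / T) * 100
   = (3.43 / 14.19) * 100
   = 0.24172 * 100
   = 24.17 %

24.17 %


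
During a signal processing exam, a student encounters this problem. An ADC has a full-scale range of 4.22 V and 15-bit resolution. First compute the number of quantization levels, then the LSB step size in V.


Step 1 — number of quantization levels:
L = 2^N = 2^15 = 32768

Step 2 — LSB step size:
delta = Vfs / L
      = 4.22 / 32768
      = 0.00012878 V

Levels = 32768; step size = 0.00012878 V


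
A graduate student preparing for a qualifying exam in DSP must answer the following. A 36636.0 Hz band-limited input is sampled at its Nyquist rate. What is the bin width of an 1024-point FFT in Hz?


Step 1 — Nyquist sampling rate:
fs = 2 * fmax = 2 * 36636.0 = 73272.0 Hz

Step 2 — DFT bin spacing:
df = fs / N = 73272.0 / 1024 = 71.5547 Hz

71.5547 Hz


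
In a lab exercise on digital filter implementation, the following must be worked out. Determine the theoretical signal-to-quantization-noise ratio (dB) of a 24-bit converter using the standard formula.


Theoretical SNR for a full-scale sinusoid:
SNR = 6.02 * N + 1.76
    = 6.02 * 24 + 1.76
    = 144.48 + 1.76
    = 146.24 dB

146.24 dB


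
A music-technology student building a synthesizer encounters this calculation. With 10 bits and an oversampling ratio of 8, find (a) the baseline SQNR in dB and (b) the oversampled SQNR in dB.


Step 1 — baseline SQNR at Nyquist:
SQNR_base = 6.02*N + 1.76
          = 6.02*10 + 1.76
          = 61.96 dB

Step 2 — oversampling processing gain:
G = 10*log10(OSR) = 10*log10(8) = 9.03 dB

Step 3 — total:
SQNR_total = 61.96 + 9.03 = 70.99 dB

Base SQNR = 61.96 dB; oversampled SQNR = 70.99 dB


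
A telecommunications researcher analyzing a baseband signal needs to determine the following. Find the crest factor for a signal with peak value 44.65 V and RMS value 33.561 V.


Crest factor is the ratio of peak to RMS:
CF = V_peak / V_rms
   = 44.65 / 33.561
   = 1.3304

1.3304


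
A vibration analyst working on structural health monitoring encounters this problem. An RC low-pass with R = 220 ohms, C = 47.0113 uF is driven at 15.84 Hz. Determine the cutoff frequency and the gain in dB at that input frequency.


Step 1 — cutoff frequency:
fc = 1 / (2*pi*R*C)
C = 47.0113 uF = 4.70113e-05 F
fc = 1 / (2*pi*220*4.70113e-05)
   = 15.3885 Hz

Step 2 — magnitude at f = 15.84 Hz:
|H(f)| = 1 / sqrt(1 + (f/fc)^2)
f/fc = 15.84 / 15.3885 = 1.02934
|H| = 1 / sqrt(1 + 1.059541) = 0.6968106
|H|_dB = 20*log10(0.6968106) = -3.14 dB

fc = 15.3885 Hz; |H(15.84 Hz)| = -3.14 dB


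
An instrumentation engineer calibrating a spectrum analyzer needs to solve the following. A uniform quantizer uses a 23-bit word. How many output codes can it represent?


Number of quantization levels = 2^N
= 2^23
= 8388608

8388608


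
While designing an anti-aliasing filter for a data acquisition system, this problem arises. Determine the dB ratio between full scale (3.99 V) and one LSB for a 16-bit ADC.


Dynamic range from full-scale to LSB:
V_min = V_max / 2^bits = 3.99 / 2^16
DR = 20 * log10(V_max / V_min)
   = 20 * log10(2^16)
   = 20 * 16 * log10(2)
   = 96.33 dB

96.33 dB


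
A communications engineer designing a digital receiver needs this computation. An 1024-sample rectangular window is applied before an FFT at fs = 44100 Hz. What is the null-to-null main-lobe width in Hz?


Main lobe width for a rectangular window:
Width = 2 * fs / N
      = 2 * 44100 / 1024
      = 88200 / 1024
      = 86.133 Hz

86.133 Hz


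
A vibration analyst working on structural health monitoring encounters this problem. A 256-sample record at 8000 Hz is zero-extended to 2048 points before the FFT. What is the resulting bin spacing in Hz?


Frequency resolution after zero-padding:
N_padded = 256 * 8 = 2048
df = fs / N_padded
   = 8000 / 2048
   = 3.9062 Hz

3.9062 Hz


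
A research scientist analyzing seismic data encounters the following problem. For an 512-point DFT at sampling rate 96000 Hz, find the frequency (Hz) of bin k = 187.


Frequency of DFT bin k:
f_k = k * fs / N
    = 187 * 96000 / 512
    = 17952000 / 512
    = 35062.5 Hz

35062.5 Hz


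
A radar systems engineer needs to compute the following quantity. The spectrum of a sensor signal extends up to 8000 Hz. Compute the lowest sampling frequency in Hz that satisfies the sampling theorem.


The Nyquist rate is twice the maximum frequency component.
fs_min = 2 * fmax
      = 2 * 8000
      = 16000 Hz

16000


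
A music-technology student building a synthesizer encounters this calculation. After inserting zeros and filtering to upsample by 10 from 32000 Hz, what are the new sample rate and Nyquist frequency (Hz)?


Step 1 — output sample rate after interpolation by L:
fs_out = L * fs_in = 10 * 32000 = 320000 Hz

Step 2 — Nyquist frequency of the output stream:
f_Nyq = fs_out / 2 = 320000 / 2 = 160000.0 Hz

fs_out = 320000 Hz; f_Nyquist = 160000.0 Hz


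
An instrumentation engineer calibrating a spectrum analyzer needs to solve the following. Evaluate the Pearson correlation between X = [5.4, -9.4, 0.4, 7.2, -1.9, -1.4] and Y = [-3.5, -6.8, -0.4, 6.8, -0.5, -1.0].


Pearson correlation coefficient (population):
r = cov(X,Y) / (std(X) * std(Y))
Mean X = 0.05, Mean Y = -0.9
Cov(X,Y) = 16.073333
Std(X) = 5.401774, Std(Y) = 4.108528
r = 0.7242

0.7242


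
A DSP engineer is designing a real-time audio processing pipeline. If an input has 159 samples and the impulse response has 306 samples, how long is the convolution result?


Linear convolution output length:
L = N + M - 1
  = 159 + 306 - 1
  = 464 samples

464


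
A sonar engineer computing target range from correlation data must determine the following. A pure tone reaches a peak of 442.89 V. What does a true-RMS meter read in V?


RMS voltage for a sinusoidal waveform:
V_rms = V_peak / sqrt(2)
      = 442.89 / 1.414214
      = 313.171 V

313.171 V


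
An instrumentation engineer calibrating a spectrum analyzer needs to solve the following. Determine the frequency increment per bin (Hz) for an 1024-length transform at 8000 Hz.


DFT frequency resolution:
df = fs / N
   = 8000 / 1024
   = 7.8125 Hz

7.8125 Hz


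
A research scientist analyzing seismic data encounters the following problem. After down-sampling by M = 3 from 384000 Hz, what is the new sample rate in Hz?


Decimation reduces the sample rate:
fs_out = fs_in / M
       = 384000 / 3
       = 128000.0 Hz

128000.0 Hz


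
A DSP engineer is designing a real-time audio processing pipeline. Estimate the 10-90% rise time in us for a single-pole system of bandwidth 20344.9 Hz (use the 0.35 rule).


Rise time from bandwidth relationship:
tr = 0.35 / BW
   = 0.35 / 20344.9
   = 1.72033286e-05 s
   = 17.2033 us

17.2033 us


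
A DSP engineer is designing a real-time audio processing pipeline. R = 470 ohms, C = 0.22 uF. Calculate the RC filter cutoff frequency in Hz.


Cutoff frequency of a first-order RC filter:
fc = 1 / (2 * pi * R * C)
C = 0.22 uF = 2.2e-07 F
fc = 1 / (2 * pi * 470 * 2.2e-07)
   = 1 / 0.00064968136076237
   = 1539.216084 Hz

1539.216084 Hz


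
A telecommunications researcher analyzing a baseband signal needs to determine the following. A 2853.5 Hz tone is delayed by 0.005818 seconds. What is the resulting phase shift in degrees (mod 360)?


Phase shift from frequency and time delay:
phi = 360 * f * t_delay
    = 360 * 2853.5 * 0.005818
    = 5976.6 degrees
    mod 360 = 216.6 degrees

216.6 degrees


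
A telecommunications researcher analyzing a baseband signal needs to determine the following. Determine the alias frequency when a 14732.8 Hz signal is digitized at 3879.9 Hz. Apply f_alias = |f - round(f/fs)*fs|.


Compute the nearest integer multiple of fs to the signal:
n = round(14732.8 / 3879.9) = 4
f_alias = |14732.8 - 4 * 3879.9|
        = |14732.8 - 15519.6|
        = 786.8 Hz

786.8


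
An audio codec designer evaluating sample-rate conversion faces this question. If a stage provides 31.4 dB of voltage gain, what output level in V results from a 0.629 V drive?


Output voltage from dB gain:
V_out = V_in * 10^(gain_dB / 20)
      = 0.629 * 10^(31.4 / 20)
      = 0.629 * 37.153523
      = 23.3696 V

23.3696 V


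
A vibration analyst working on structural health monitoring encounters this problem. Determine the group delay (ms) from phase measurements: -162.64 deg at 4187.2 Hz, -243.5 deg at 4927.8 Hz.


Group delay from phase difference:
tau = -d(phi)/d(omega)
d(phi) = -80.86 deg = -1.411273 rad
d(omega) = 2*pi*(4927.8 - 4187.2) = 4653.327 rad/s
tau = -(-1.411273) / 4653.327
    = 0.3033 ms

0.3033 ms


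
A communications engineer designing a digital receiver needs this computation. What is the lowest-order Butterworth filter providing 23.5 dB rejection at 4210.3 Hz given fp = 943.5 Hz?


Butterworth filter order formula:
n = log10(10^(A/10) - 1) / (2 * log10(f_stop/f_pass))
10^(23.5/10) - 1 = 222.8721
f_stop/f_pass = 4210.3 / 943.5 = 4.4624
n = 1.8074 -> ceil = 2

2


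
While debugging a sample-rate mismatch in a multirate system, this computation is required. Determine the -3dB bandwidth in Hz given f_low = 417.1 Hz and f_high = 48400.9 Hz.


Bandwidth is the difference of -3dB frequencies:
BW = f_high - f_low
   = 48400.9 - 417.1
   = 47983.8 Hz

47983.8 Hz


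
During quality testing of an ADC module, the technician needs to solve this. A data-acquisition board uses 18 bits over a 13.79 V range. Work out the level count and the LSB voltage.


Step 1 — number of quantization levels:
L = 2^N = 2^18 = 262144

Step 2 — LSB step size:
delta = Vfs / L
      = 13.79 / 262144
      = 5.26e-05 V

Levels = 262144; step size = 5.26e-05 V


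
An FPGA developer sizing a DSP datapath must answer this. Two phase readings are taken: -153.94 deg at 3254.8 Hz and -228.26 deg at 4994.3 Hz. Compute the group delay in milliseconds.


Group delay from phase difference:
tau = -d(phi)/d(omega)
d(phi) = -74.32 deg = -1.297129 rad
d(omega) = 2*pi*(4994.3 - 3254.8) = 10929.6008 rad/s
tau = -(-1.297129) / 10929.6008
    = 0.1187 ms

0.1187 ms


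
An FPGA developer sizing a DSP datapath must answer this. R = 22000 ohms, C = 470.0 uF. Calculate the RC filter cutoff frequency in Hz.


Cutoff frequency of a first-order RC filter:
fc = 1 / (2 * pi * R * C)
C = 470.0 uF = 0.00047 F
fc = 1 / (2 * pi * 22000 * 0.00047)
   = 1 / 64.968136076237
   = 0.015392 Hz

0.015392 Hz


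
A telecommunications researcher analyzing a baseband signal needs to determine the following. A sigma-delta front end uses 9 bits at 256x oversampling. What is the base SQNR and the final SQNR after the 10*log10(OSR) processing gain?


Step 1 — baseline SQNR at Nyquist:
SQNR_base = 6.02*N + 1.76
          = 6.02*9 + 1.76
          = 55.94 dB

Step 2 — oversampling processing gain:
G = 10*log10(OSR) = 10*log10(256) = 24.08 dB

Step 3 — total:
SQNR_total = 55.94 + 24.08 = 80.02 dB

Base SQNR = 55.94 dB; oversampled SQNR = 80.02 dB


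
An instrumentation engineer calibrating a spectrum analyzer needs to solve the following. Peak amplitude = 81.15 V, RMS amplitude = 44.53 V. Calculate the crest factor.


Crest factor is the ratio of peak to RMS:
CF = V_peak / V_rms
   = 81.15 / 44.53
   = 1.8224

1.8224


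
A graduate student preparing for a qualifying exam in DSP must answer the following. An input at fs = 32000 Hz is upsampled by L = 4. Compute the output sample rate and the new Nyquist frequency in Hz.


Step 1 — output sample rate after interpolation by L:
fs_out = L * fs_in = 4 * 32000 = 128000 Hz

Step 2 — Nyquist frequency of the output stream:
f_Nyq = fs_out / 2 = 128000 / 2 = 64000.0 Hz

fs_out = 128000 Hz; f_Nyquist = 64000.0 Hz


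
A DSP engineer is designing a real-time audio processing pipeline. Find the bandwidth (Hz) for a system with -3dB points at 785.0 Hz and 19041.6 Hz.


Bandwidth is the difference of -3dB frequencies:
BW = f_high - f_low
   = 19041.6 - 785.0
   = 18256.6 Hz

18256.6 Hz


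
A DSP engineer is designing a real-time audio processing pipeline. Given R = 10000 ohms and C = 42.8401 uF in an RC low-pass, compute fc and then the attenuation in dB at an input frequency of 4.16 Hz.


Step 1 — cutoff frequency:
fc = 1 / (2*pi*R*C)
C = 42.8401 uF = 4.28401e-05 F
fc = 1 / (2*pi*10000*4.28401e-05)
   = 0.371509 Hz

Step 2 — magnitude at f = 4.16 Hz:
|H(f)| = 1 / sqrt(1 + (f/fc)^2)
f/fc = 4.16 / 0.371509 = 11.197575
|H| = 1 / sqrt(1 + 125.385686) = 0.088951
|H|_dB = 20*log10(0.088951) = -21.02 dB

fc = 0.371509 Hz; |H(4.16 Hz)| = -21.02 dB


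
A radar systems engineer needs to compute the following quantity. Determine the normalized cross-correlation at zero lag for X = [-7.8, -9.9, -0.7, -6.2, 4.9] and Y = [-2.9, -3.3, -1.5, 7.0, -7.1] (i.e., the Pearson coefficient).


Pearson correlation coefficient (population):
r = cov(X,Y) / (std(X) * std(Y))
Mean X = -3.94, Mean Y = -1.56
Cov(X,Y) = -10.5164
Std(X) = 5.369767, Std(Y) = 4.66459
r = -0.4199

-0.4199


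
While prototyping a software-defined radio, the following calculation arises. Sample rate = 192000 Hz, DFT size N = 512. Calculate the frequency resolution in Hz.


DFT frequency resolution:
df = fs / N
   = 192000 / 512
   = 375.0 Hz

375.0 Hz


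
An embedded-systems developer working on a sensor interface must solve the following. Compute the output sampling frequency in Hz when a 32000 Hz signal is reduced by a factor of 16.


Decimation reduces the sample rate:
fs_out = fs_in / M
       = 32000 / 16
       = 2000.0 Hz

2000.0 Hz


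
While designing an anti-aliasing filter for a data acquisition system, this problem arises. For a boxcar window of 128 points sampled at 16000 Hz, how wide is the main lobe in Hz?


Main lobe width for a rectangular window:
Width = 2 * fs / N
      = 2 * 16000 / 128
      = 32000 / 128
      = 250.0 Hz

250.0 Hz


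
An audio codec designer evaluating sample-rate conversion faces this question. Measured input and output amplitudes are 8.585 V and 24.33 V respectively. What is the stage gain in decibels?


Voltage gain in dB:
G = 20 * log10(Vout / Vin)
  = 20 * log10(24.33 / 8.585)
  = 20 * log10(2.834013)
  = 20 * 0.452402
  = 9.05 dB

9.05 dB


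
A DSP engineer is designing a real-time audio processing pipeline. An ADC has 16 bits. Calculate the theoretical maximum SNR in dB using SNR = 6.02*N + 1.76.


Theoretical SNR for a full-scale sinusoid:
SNR = 6.02 * N + 1.76
    = 6.02 * 16 + 1.76
    = 96.32 + 1.76
    = 98.08 dB

98.08 dB


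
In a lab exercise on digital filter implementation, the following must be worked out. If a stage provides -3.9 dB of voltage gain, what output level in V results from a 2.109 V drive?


Output voltage from dB gain:
V_out = V_in * 10^(gain_dB / 20)
      = 2.109 * 10^(-3.9 / 20)
      = 2.109 * 0.638263
      = 1.3461 V

1.3461 V


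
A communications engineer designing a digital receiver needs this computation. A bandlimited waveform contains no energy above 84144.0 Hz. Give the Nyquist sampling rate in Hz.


The Nyquist rate is twice the maximum frequency component.
fs_min = 2 * fmax
      = 2 * 84144.0
      = 168288.0 Hz

168288.0


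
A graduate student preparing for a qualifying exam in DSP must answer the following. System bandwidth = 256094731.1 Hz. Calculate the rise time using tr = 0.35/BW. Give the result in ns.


Rise time from bandwidth relationship:
tr = 0.35 / BW
   = 0.35 / 256094731.1
   = 1.366681768e-09 s
   = 1.3667 ns

1.3667 ns


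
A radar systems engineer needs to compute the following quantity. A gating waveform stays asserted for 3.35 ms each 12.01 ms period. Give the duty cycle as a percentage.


Duty cycle as a percentage:
DC = (t_on / T) * 100
   = (3.35 / 12.01) * 100
   = 0.278934 * 100
   = 27.89 %

27.89 %


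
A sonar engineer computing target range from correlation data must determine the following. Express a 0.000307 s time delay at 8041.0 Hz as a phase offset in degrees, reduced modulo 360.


Phase shift from frequency and time delay:
phi = 360 * f * t_delay
    = 360 * 8041.0 * 0.000307
    = 888.69 degrees
    mod 360 = 168.69 degrees

168.69 degrees


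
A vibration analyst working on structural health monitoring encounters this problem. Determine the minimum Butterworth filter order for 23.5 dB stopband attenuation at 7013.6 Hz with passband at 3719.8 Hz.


Butterworth filter order formula:
n = log10(10^(A/10) - 1) / (2 * log10(f_stop/f_pass))
10^(23.5/10) - 1 = 222.8721
f_stop/f_pass = 7013.6 / 3719.8 = 1.8855
n = 4.2627 -> ceil = 5

5


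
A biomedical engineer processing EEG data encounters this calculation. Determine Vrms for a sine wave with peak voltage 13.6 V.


RMS voltage for a sinusoidal waveform:
V_rms = V_peak / sqrt(2)
      = 13.6 / 1.414214
      = 9.617 V

9.617 V


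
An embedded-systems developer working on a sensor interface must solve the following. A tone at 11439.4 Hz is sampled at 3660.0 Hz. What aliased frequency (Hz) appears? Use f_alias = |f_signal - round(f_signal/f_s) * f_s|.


Compute the nearest integer multiple of fs to the signal:
n = round(11439.4 / 3660.0) = 3
f_alias = |11439.4 - 3 * 3660.0|
        = |11439.4 - 10980.0|
        = 459.4 Hz

459.4


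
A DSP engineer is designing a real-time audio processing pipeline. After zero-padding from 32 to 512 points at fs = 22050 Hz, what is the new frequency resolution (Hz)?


Frequency resolution after zero-padding:
N_padded = 32 * 16 = 512
df = fs / N_padded
   = 22050 / 512
   = 43.0664 Hz

43.0664 Hz


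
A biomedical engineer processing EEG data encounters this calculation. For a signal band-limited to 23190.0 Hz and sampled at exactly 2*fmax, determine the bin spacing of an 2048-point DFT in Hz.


Step 1 — Nyquist sampling rate:
fs = 2 * fmax = 2 * 23190.0 = 46380.0 Hz

Step 2 — DFT bin spacing:
df = fs / N = 46380.0 / 2048 = 22.6465 Hz

22.6465 Hz


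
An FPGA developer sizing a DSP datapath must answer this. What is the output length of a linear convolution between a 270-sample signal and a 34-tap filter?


Linear convolution output length:
L = N + M - 1
  = 270 + 34 - 1
  = 303 samples

303


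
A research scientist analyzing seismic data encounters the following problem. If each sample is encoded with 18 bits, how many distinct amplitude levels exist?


Number of quantization levels = 2^N
= 2^18
= 262144

262144


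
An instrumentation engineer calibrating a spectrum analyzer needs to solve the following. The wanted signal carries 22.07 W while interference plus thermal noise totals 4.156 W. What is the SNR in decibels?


SNR in decibels:
SNR = 10 * log10(Ps / Pn)
    = 10 * log10(22.07 / 4.156)
    = 10 * log10(5.3104)
    = 10 * 0.7251
    = 7.25 dB

7.25 dB


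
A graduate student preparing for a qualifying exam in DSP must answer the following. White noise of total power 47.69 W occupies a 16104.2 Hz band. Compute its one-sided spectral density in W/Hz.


Power spectral density:
PSD = P / BW
    = 47.69 / 16104.2
    = 0.00296134 W/Hz

0.00296134 W/Hz


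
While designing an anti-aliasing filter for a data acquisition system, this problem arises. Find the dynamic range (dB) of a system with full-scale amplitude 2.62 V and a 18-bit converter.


Dynamic range from full-scale to LSB:
V_min = V_max / 2^bits = 2.62 / 2^18
DR = 20 * log10(V_max / V_min)
   = 20 * log10(2^18)
   = 20 * 18 * log10(2)
   = 108.37 dB

108.37 dB


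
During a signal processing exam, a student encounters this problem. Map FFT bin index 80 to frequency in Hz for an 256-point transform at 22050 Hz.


Frequency of DFT bin k:
f_k = k * fs / N
    = 80 * 22050 / 256
    = 1764000 / 256
    = 6890.625 Hz

6890.625 Hz


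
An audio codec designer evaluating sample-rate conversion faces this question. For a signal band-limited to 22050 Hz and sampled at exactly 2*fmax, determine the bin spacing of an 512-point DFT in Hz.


Step 1 — Nyquist sampling rate:
fs = 2 * fmax = 2 * 22050 = 44100 Hz

Step 2 — DFT bin spacing:
df = fs / N = 44100 / 512 = 86.1328 Hz

86.1328 Hz


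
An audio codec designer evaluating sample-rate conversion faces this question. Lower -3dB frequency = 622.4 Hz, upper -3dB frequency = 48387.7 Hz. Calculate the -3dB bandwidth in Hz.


Bandwidth is the difference of -3dB frequencies:
BW = f_high - f_low
   = 48387.7 - 622.4
   = 47765.3 Hz

47765.3 Hz


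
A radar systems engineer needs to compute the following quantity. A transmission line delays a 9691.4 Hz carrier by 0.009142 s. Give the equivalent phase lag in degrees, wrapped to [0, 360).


Phase shift from frequency and time delay:
phi = 360 * f * t_delay
    = 360 * 9691.4 * 0.009142
    = 31895.56 degrees
    mod 360 = 215.56 degrees

215.56 degrees


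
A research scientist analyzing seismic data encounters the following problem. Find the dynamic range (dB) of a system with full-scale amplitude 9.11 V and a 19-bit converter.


Dynamic range from full-scale to LSB:
V_min = V_max / 2^bits = 9.11 / 2^19
DR = 20 * log10(V_max / V_min)
   = 20 * log10(2^19)
   = 20 * 19 * log10(2)
   = 114.39 dB

114.39 dB


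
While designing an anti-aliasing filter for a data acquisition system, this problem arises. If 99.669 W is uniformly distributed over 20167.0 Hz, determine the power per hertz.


Power spectral density:
PSD = P / BW
    = 99.669 / 20167.0
    = 0.00494218 W/Hz

0.00494218 W/Hz


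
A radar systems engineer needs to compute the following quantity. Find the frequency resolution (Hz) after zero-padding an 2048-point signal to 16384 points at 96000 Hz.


Frequency resolution after zero-padding:
N_padded = 2048 * 8 = 16384
df = fs / N_padded
   = 96000 / 16384
   = 5.8594 Hz

5.8594 Hz


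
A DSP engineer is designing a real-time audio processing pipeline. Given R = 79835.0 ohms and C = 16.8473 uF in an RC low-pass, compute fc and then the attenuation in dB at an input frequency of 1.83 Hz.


Step 1 — cutoff frequency:
fc = 1 / (2*pi*R*C)
C = 16.8473 uF = 1.68473e-05 F
fc = 1 / (2*pi*79835.0*1.68473e-05)
   = 0.11833 Hz

Step 2 — magnitude at f = 1.83 Hz:
|H(f)| = 1 / sqrt(1 + (f/fc)^2)
f/fc = 1.83 / 0.11833 = 15.465224
|H| = 1 / sqrt(1 + 239.173153) = 0.0645264
|H|_dB = 20*log10(0.0645264) = -23.81 dB

fc = 0.11833 Hz; |H(1.83 Hz)| = -23.81 dB


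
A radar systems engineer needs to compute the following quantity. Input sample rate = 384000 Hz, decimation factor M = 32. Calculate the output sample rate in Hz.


Decimation reduces the sample rate:
fs_out = fs_in / M
       = 384000 / 32
       = 12000.0 Hz

12000.0 Hz


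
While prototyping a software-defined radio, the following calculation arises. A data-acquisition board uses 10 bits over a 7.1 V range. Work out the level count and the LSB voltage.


Step 1 — number of quantization levels:
L = 2^N = 2^10 = 1024

Step 2 — LSB step size:
delta = Vfs / L
      = 7.1 / 1024
      = 0.00693359 V

Levels = 1024; step size = 0.00693359 V
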